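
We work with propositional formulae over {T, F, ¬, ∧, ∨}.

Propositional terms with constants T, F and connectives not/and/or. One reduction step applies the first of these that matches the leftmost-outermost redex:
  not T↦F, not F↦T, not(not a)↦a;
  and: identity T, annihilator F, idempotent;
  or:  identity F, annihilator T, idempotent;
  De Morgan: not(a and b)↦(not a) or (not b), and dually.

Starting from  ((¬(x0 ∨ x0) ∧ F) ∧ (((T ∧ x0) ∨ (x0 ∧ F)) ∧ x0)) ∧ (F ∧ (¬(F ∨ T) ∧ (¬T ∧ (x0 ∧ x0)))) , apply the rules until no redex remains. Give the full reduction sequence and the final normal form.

  start: ((¬(x0 ∨ x0) ∧ F) ∧ (((T ∧ x0) ∨ (x0 ∧ F)) ∧ x0)) ∧ (F ∧ (¬(F ∨ T) ∧ (¬T ∧ (x0 ∧ x0))))
  [1] (F ∧ (((T ∧ x0) ∨ (x0 ∧ F)) ∧ x0)) ∧ (F ∧ (¬(F ∨ T) ∧ (¬T ∧ (x0 ∧ x0))))
  [2] F ∧ (F ∧ (¬(F ∨ T) ∧ (¬T ∧ (x0 ∧ x0))))
  [3] F

Answer: normal form = F  (in 3 steps)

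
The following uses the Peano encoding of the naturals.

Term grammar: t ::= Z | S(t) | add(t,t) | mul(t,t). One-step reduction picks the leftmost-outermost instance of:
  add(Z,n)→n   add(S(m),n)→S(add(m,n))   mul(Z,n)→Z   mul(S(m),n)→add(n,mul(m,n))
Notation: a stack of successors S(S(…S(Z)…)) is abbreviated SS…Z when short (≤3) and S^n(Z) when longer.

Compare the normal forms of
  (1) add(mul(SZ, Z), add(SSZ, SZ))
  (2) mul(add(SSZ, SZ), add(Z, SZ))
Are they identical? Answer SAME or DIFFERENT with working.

Answer: SAME — A ⇓ SSSZ, B ⇓ SSSZ

Derivation:
Term A:
  start: add(mul(SZ, Z), add(SSZ, SZ))
  →1  add(add(Z, mul(Z, Z)), add(SSZ, SZ))
  →2  add(mul(Z, Z), add(SSZ, SZ))
  →3  add(Z, add(SSZ, SZ))
  →4  add(SSZ, SZ)
  →5  S(add(SZ, SZ))
  →6  S(S(add(Z, SZ)))
  →7  SSSZ

Term B:
  start: mul(add(SSZ, SZ), add(Z, SZ))
  →1  mul(S(add(SZ, SZ)), add(Z, SZ))
  →2  add(add(Z, SZ), mul(add(SZ, SZ), add(Z, SZ)))
  →3  add(SZ, mul(add(SZ, SZ), add(Z, SZ)))
  →4  S(add(Z, mul(add(SZ, SZ), add(Z, SZ))))
  →5  S(mul(add(SZ, SZ), add(Z, SZ)))
  →6  S(mul(S(add(Z, SZ)), add(Z, SZ)))
  →7  S(add(add(Z, SZ), mul(add(Z, SZ), add(Z, SZ))))
  →8  S(add(SZ, mul(add(Z, SZ), add(Z, SZ))))
  →9  S(S(add(Z, mul(add(Z, SZ), add(Z, SZ)))))
  →10  S(S(mul(add(Z, SZ), add(Z, SZ))))
  →11  S(S(mul(SZ, add(Z, SZ))))
  →12  S(S(add(add(Z, SZ), mul(Z, add(Z, SZ)))))
  →13  S(S(add(SZ, mul(Z, add(Z, SZ)))))
  →14  S(S(S(add(Z, mul(Z, add(Z, SZ))))))
  →15  S(S(S(mul(Z, add(Z, SZ)))))
  →16  SSSZ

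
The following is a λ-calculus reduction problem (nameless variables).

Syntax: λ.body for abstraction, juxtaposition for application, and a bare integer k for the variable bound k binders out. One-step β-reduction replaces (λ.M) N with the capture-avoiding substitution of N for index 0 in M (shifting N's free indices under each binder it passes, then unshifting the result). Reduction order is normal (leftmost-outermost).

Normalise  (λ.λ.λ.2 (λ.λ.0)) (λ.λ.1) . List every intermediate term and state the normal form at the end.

  start: (λ.λ.λ.2 (λ.λ.0)) (λ.λ.1)
  →1  λ.λ.(λ.λ.1) (λ.λ.0)
  →2  λ.λ.λ.λ.λ.0

Answer: normal form = λ.λ.λ.λ.λ.0  (in 2 steps)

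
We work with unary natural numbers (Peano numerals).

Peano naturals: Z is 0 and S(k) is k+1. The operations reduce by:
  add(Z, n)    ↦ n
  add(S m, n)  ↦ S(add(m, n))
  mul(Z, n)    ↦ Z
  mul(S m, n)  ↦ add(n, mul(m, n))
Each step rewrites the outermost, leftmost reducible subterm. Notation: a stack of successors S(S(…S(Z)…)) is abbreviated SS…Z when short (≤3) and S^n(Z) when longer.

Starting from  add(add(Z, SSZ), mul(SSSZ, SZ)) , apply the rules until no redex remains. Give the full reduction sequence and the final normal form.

Answer: normal form = S^5(Z)  (in 14 steps)

Working:
  start: add(add(Z, SSZ), mul(SSSZ, SZ))
  step 1: add(SSZ, mul(SSSZ, SZ))
  step 2: S(add(SZ, mul(SSSZ, SZ)))
  step 3: S(S(add(Z, mul(SSSZ, SZ))))
  step 4: S(S(mul(SSSZ, SZ)))
  step 5: S(S(add(SZ, mul(SSZ, SZ))))
  step 6: S(S(S(add(Z, mul(SSZ, SZ)))))
  step 7: S(S(S(mul(SSZ, SZ))))
  step 8: S(S(S(add(SZ, mul(SZ, SZ)))))
  step 9: S(S(S(S(add(Z, mul(SZ, SZ))))))
  step 10: S(S(S(S(mul(SZ, SZ)))))
  step 11: S(S(S(S(add(SZ, mul(Z, SZ))))))
  step 12: S(S(S(S(S(add(Z, mul(Z, SZ)))))))
  step 13: S(S(S(S(S(mul(Z, SZ))))))
  step 14: S^5(Z)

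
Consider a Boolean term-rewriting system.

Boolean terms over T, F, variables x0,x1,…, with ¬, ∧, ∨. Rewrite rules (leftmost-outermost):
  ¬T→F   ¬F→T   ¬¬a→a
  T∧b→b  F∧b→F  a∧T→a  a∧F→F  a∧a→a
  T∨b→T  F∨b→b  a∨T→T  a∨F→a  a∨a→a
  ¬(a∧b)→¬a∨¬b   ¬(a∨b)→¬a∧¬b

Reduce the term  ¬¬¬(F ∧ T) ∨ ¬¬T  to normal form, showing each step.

  start: ¬¬¬(F ∧ T) ∨ ¬¬T
  [1] ¬(F ∧ T) ∨ ¬¬T
  [2] (¬F ∨ ¬T) ∨ ¬¬T
  [3] (T ∨ ¬T) ∨ ¬¬T
  [4] T ∨ ¬¬T
  [5] T

Answer: normal form = T  (in 5 steps)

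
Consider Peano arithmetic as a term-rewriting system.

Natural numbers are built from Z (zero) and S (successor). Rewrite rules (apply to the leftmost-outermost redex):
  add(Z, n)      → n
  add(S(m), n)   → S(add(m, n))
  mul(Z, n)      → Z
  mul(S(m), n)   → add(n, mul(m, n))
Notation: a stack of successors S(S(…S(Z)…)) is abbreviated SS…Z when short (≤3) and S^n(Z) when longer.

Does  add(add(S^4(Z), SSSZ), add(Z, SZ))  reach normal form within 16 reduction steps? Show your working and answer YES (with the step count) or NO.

Answer: YES — reaches normal form S^8(Z) in 14 ≤ 16 steps

Derivation:
  start: add(add(S^4(Z), SSSZ), add(Z, SZ))
  →1  add(S(add(SSSZ, SSSZ)), add(Z, SZ))
  →2  S(add(add(SSSZ, SSSZ), add(Z, SZ)))
  →3  S(add(S(add(SSZ, SSSZ)), add(Z, SZ)))
  →4  S(S(add(add(SSZ, SSSZ), add(Z, SZ))))
  →5  S(S(add(S(add(SZ, SSSZ)), add(Z, SZ))))
  →6  S(S(S(add(add(SZ, SSSZ), add(Z, SZ)))))
  →7  S(S(S(add(S(add(Z, SSSZ)), add(Z, SZ)))))
  →8  S(S(S(S(add(add(Z, SSSZ), add(Z, SZ))))))
  →9  S(S(S(S(add(SSSZ, add(Z, SZ))))))
  →10  S(S(S(S(S(add(SSZ, add(Z, SZ)))))))
  →11  S(S(S(S(S(S(add(SZ, add(Z, SZ))))))))
  →12  S(S(S(S(S(S(S(add(Z, add(Z, SZ)))))))))
  →13  S(S(S(S(S(S(S(add(Z, SZ))))))))
  →14  S^8(Z)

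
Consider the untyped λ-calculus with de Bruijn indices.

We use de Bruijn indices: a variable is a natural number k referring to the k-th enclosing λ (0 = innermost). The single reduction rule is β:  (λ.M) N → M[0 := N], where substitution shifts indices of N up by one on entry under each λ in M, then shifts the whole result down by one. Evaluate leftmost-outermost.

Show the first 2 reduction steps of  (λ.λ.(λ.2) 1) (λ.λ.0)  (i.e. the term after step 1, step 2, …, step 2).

  start: (λ.λ.(λ.2) 1) (λ.λ.0)
  [1] λ.(λ.λ.λ.0) (λ.λ.0)
  [2] λ.λ.λ.0

Answer: after 2 steps: λ.λ.λ.0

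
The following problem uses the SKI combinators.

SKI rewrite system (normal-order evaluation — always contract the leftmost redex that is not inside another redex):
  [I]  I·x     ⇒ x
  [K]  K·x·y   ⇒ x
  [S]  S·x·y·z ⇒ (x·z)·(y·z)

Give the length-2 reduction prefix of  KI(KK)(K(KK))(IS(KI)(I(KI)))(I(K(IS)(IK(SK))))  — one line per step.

  start: KI(KK)(K(KK))(IS(KI)(I(KI)))(I(K(IS)(IK(SK))))
  step 1: I(K(KK))(IS(KI)(I(KI)))(I(K(IS)(IK(SK))))
  step 2: K(KK)(IS(KI)(I(KI)))(I(K(IS)(IK(SK))))

Answer: after 2 steps: K(KK)(IS(KI)(I(KI)))(I(K(IS)(IK(SK))))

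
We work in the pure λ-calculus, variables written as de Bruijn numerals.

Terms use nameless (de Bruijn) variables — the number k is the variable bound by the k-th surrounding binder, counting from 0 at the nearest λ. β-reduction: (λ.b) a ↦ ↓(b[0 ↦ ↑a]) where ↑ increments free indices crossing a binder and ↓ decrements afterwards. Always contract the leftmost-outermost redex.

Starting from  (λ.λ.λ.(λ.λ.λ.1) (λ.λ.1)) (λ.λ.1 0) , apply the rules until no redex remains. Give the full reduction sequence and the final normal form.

Answer: normal form = λ.λ.λ.λ.1  (in 2 steps)

Working:
  start: (λ.λ.λ.(λ.λ.λ.1) (λ.λ.1)) (λ.λ.1 0)
  [1] λ.λ.(λ.λ.λ.1) (λ.λ.1)
  [2] λ.λ.λ.λ.1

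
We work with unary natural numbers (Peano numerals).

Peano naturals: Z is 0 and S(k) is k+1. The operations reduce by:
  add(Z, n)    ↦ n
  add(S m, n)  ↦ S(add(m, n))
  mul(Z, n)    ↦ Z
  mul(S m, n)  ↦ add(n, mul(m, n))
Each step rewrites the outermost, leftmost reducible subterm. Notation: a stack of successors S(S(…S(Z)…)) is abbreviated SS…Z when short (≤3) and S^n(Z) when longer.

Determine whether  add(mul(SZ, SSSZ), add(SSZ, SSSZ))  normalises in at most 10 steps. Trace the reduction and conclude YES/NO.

  start: add(mul(SZ, SSSZ), add(SSZ, SSSZ))
  [1] add(add(SSSZ, mul(Z, SSSZ)), add(SSZ, SSSZ))
  [2] add(S(add(SSZ, mul(Z, SSSZ))), add(SSZ, SSSZ))
  [3] S(add(add(SSZ, mul(Z, SSSZ)), add(SSZ, SSSZ)))
  [4] S(add(S(add(SZ, mul(Z, SSSZ))), add(SSZ, SSSZ)))
  [5] S(S(add(add(SZ, mul(Z, SSSZ)), add(SSZ, SSSZ))))
  [6] S(S(add(S(add(Z, mul(Z, SSSZ))), add(SSZ, SSSZ))))
  [7] S(S(S(add(add(Z, mul(Z, SSSZ)), add(SSZ, SSSZ)))))
  [8] S(S(S(add(mul(Z, SSSZ), add(SSZ, SSSZ)))))
  [9] S(S(S(add(Z, add(SSZ, SSSZ)))))
  [10] S(S(S(add(SSZ, SSSZ))))

Answer: NO — after 10 steps the term is S(S(S(add(SSZ, SSSZ)))), not yet normal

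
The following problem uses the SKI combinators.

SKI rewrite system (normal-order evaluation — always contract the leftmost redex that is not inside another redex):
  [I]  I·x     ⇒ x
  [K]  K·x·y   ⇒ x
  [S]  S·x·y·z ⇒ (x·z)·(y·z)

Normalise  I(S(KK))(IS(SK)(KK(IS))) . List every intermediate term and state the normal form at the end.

  start: I(S(KK))(IS(SK)(KK(IS)))
  [1] S(KK)(IS(SK)(KK(IS)))
  [2] S(KK)(S(SK)(KK(IS)))
  [3] S(KK)(S(SK)K)

Answer: normal form = S(KK)(S(SK)K)  (in 3 steps)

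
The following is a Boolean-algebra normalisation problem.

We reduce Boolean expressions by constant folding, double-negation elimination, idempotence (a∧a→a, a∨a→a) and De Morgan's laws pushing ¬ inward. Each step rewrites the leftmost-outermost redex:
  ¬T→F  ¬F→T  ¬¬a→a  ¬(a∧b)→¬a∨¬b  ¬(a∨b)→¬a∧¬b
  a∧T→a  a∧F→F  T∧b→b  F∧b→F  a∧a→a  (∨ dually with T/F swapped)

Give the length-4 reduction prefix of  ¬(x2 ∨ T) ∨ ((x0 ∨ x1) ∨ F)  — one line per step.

Answer: after 4 steps: (x0 ∨ x1) ∨ F

Reduction:
  start: ¬(x2 ∨ T) ∨ ((x0 ∨ x1) ∨ F)
  step 1: (¬x2 ∧ ¬T) ∨ ((x0 ∨ x1) ∨ F)
  step 2: (¬x2 ∧ F) ∨ ((x0 ∨ x1) ∨ F)
  step 3: F ∨ ((x0 ∨ x1) ∨ F)
  step 4: (x0 ∨ x1) ∨ F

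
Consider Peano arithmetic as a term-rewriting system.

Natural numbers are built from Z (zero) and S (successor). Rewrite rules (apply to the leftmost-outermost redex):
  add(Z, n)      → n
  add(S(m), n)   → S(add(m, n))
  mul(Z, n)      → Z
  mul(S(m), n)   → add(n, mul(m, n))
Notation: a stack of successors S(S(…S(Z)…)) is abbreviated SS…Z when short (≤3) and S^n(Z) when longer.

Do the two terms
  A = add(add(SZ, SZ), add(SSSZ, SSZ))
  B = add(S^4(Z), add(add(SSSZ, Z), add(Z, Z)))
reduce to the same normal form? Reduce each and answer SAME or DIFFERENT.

Answer: SAME — A ⇓ S^7(Z), B ⇓ S^7(Z)

Reduction:
Term A:
  start: add(add(SZ, SZ), add(SSSZ, SSZ))
  step 1: add(S(add(Z, SZ)), add(SSSZ, SSZ))
  step 2: S(add(add(Z, SZ), add(SSSZ, SSZ)))
  step 3: S(add(SZ, add(SSSZ, SSZ)))
  step 4: S(S(add(Z, add(SSSZ, SSZ))))
  step 5: S(S(add(SSSZ, SSZ)))
  step 6: S(S(S(add(SSZ, SSZ))))
  step 7: S(S(S(S(add(SZ, SSZ)))))
  step 8: S(S(S(S(S(add(Z, SSZ))))))
  step 9: S^7(Z)

Term B:
  start: add(S^4(Z), add(add(SSSZ, Z), add(Z, Z)))
  step 1: S(add(SSSZ, add(add(SSSZ, Z), add(Z, Z))))
  step 2: S(S(add(SSZ, add(add(SSSZ, Z), add(Z, Z)))))
  step 3: S(S(S(add(SZ, add(add(SSSZ, Z), add(Z, Z))))))
  step 4: S(S(S(S(add(Z, add(add(SSSZ, Z), add(Z, Z)))))))
  step 5: S(S(S(S(add(add(SSSZ, Z), add(Z, Z))))))
  step 6: S(S(S(S(add(S(add(SSZ, Z)), add(Z, Z))))))
  step 7: S(S(S(S(S(add(add(SSZ, Z), add(Z, Z)))))))
  step 8: S(S(S(S(S(add(S(add(SZ, Z)), add(Z, Z)))))))
  step 9: S(S(S(S(S(S(add(add(SZ, Z), add(Z, Z))))))))
  step 10: S(S(S(S(S(S(add(S(add(Z, Z)), add(Z, Z))))))))
  step 11: S(S(S(S(S(S(S(add(add(Z, Z), add(Z, Z)))))))))
  step 12: S(S(S(S(S(S(S(add(Z, add(Z, Z)))))))))
  step 13: S(S(S(S(S(S(S(add(Z, Z))))))))
  step 14: S^7(Z)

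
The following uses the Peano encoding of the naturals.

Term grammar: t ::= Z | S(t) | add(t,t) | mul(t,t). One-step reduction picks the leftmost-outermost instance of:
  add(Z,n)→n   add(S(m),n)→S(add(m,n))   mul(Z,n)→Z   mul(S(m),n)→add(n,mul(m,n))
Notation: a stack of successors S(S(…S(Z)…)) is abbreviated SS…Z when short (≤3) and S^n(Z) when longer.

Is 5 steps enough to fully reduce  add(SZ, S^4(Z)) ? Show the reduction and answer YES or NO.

  start: add(SZ, S^4(Z))
  [1] S(add(Z, S^4(Z)))
  [2] S^5(Z)

Answer: YES — reaches normal form S^5(Z) in 2 ≤ 5 steps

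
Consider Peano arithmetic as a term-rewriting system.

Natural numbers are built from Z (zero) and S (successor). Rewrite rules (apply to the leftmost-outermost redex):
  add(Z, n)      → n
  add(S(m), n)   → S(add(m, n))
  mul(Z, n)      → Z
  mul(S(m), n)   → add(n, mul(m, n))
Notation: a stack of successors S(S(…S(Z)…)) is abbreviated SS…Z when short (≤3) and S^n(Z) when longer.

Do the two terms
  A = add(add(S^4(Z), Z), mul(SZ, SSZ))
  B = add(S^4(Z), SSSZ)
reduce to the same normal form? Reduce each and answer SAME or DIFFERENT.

Answer: DIFFERENT — A ⇓ S^6(Z), B ⇓ S^7(Z)

Derivation:
Term A:
  start: add(add(S^4(Z), Z), mul(SZ, SSZ))
  [1] add(S(add(SSSZ, Z)), mul(SZ, SSZ))
  [2] S(add(add(SSSZ, Z), mul(SZ, SSZ)))
  [3] S(add(S(add(SSZ, Z)), mul(SZ, SSZ)))
  [4] S(S(add(add(SSZ, Z), mul(SZ, SSZ))))
  [5] S(S(add(S(add(SZ, Z)), mul(SZ, SSZ))))
  [6] S(S(S(add(add(SZ, Z), mul(SZ, SSZ)))))
  [7] S(S(S(add(S(add(Z, Z)), mul(SZ, SSZ)))))
  [8] S(S(S(S(add(add(Z, Z), mul(SZ, SSZ))))))
  [9] S(S(S(S(add(Z, mul(SZ, SSZ))))))
  [10] S(S(S(S(mul(SZ, SSZ)))))
  [11] S(S(S(S(add(SSZ, mul(Z, SSZ))))))
  [12] S(S(S(S(S(add(SZ, mul(Z, SSZ)))))))
  [13] S(S(S(S(S(S(add(Z, mul(Z, SSZ))))))))
  [14] S(S(S(S(S(S(mul(Z, SSZ)))))))
  [15] S^6(Z)

Term B:
  start: add(S^4(Z), SSSZ)
  [1] S(add(SSSZ, SSSZ))
  [2] S(S(add(SSZ, SSSZ)))
  [3] S(S(S(add(SZ, SSSZ))))
  [4] S(S(S(S(add(Z, SSSZ)))))
  [5] S^7(Z)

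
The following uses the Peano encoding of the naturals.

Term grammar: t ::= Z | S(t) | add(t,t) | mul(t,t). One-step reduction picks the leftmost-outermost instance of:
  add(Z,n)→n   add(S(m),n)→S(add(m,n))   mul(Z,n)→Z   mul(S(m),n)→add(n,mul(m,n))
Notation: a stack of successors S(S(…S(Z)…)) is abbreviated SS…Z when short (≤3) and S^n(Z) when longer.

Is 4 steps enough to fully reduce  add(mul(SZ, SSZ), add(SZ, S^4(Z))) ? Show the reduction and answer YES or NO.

  start: add(mul(SZ, SSZ), add(SZ, S^4(Z)))
  →1  add(add(SSZ, mul(Z, SSZ)), add(SZ, S^4(Z)))
  →2  add(S(add(SZ, mul(Z, SSZ))), add(SZ, S^4(Z)))
  →3  S(add(add(SZ, mul(Z, SSZ)), add(SZ, S^4(Z))))
  →4  S(add(S(add(Z, mul(Z, SSZ))), add(SZ, S^4(Z))))

Answer: NO — after 4 steps the term is S(add(S(add(Z, mul(Z, SSZ))), add(SZ, S^4(Z)))), not yet normal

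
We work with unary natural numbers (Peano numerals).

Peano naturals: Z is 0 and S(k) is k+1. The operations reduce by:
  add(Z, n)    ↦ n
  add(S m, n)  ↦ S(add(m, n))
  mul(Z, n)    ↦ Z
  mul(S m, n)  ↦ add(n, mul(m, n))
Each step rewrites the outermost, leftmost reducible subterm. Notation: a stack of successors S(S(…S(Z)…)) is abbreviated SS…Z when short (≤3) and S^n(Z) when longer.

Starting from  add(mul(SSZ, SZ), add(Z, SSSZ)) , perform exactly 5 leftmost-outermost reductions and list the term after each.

  start: add(mul(SSZ, SZ), add(Z, SSSZ))
  [1] add(add(SZ, mul(SZ, SZ)), add(Z, SSSZ))
  [2] add(S(add(Z, mul(SZ, SZ))), add(Z, SSSZ))
  [3] S(add(add(Z, mul(SZ, SZ)), add(Z, SSSZ)))
  [4] S(add(mul(SZ, SZ), add(Z, SSSZ)))
  [5] S(add(add(SZ, mul(Z, SZ)), add(Z, SSSZ)))

Answer: after 5 steps: S(add(add(SZ, mul(Z, SZ)), add(Z, SSSZ)))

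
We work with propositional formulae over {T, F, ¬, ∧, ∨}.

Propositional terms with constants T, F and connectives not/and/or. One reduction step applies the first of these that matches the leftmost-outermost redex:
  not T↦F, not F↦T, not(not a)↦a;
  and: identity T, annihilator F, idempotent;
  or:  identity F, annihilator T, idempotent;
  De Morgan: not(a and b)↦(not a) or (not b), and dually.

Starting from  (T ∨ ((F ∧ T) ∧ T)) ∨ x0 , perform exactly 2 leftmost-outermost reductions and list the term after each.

Answer: after 2 steps: T

Derivation:
  start: (T ∨ ((F ∧ T) ∧ T)) ∨ x0
  [1] T ∨ x0
  [2] T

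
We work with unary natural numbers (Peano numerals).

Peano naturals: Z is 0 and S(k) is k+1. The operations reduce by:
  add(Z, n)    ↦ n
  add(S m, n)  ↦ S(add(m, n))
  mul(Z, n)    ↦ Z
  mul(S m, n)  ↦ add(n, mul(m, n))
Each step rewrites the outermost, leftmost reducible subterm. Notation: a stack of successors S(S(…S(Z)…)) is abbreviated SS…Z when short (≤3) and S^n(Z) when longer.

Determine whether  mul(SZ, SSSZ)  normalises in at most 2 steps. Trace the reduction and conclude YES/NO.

Answer: NO — after 2 steps the term is S(add(SSZ, mul(Z, SSSZ))), not yet normal

Working:
  start: mul(SZ, SSSZ)
  [1] add(SSSZ, mul(Z, SSSZ))
  [2] S(add(SSZ, mul(Z, SSSZ)))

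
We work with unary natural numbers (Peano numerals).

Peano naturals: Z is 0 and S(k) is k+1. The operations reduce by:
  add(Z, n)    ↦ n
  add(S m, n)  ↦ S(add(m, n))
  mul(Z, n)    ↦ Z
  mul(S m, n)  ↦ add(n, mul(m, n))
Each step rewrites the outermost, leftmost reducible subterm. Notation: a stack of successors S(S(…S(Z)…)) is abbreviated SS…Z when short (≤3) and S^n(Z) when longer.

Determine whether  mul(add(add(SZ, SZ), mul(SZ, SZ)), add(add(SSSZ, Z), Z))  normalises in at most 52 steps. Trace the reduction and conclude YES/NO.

  start: mul(add(add(SZ, SZ), mul(SZ, SZ)), add(add(SSSZ, Z), Z))
  step 1: mul(add(S(add(Z, SZ)), mul(SZ, SZ)), add(add(SSSZ, Z), Z))
  step 2: mul(S(add(add(Z, SZ), mul(SZ, SZ))), add(add(SSSZ, Z), Z))
  step 3: add(add(add(SSSZ, Z), Z), mul(add(add(Z, SZ), mul(SZ, SZ)), add(add(SSSZ, Z), Z)))
  step 4: add(add(S(add(SSZ, Z)), Z), mul(add(add(Z, SZ), mul(SZ, SZ)), add(add(SSSZ, Z), Z)))
  step 5: add(S(add(add(SSZ, Z), Z)), mul(add(add(Z, SZ), mul(SZ, SZ)), add(add(SSSZ, Z), Z)))
  step 6: S(add(add(add(SSZ, Z), Z), mul(add(add(Z, SZ), mul(SZ, SZ)), add(add(SSSZ, Z), Z))))
  step 7: S(add(add(S(add(SZ, Z)), Z), mul(add(add(Z, SZ), mul(SZ, SZ)), add(add(SSSZ, Z), Z))))
  step 8: S(add(S(add(add(SZ, Z), Z)), mul(add(add(Z, SZ), mul(SZ, SZ)), add(add(SSSZ, Z), Z))))
  step 9: S(S(add(add(add(SZ, Z), Z), mul(add(add(Z, SZ), mul(SZ, SZ)), add(add(SSSZ, Z), Z)))))
  step 10: S(S(add(add(S(add(Z, Z)), Z), mul(add(add(Z, SZ), mul(SZ, SZ)), add(add(SSSZ, Z), Z)))))
  step 11: S(S(add(S(add(add(Z, Z), Z)), mul(add(add(Z, SZ), mul(SZ, SZ)), add(add(SSSZ, Z), Z)))))
  step 12: S(S(S(add(add(add(Z, Z), Z), mul(add(add(Z, SZ), mul(SZ, SZ)), add(add(SSSZ, Z), Z))))))
  step 13: S(S(S(add(add(Z, Z), mul(add(add(Z, SZ), mul(SZ, SZ)), add(add(SSSZ, Z), Z))))))
  step 14: S(S(S(add(Z, mul(add(add(Z, SZ), mul(SZ, SZ)), add(add(SSSZ, Z), Z))))))
  step 15: S(S(S(mul(add(add(Z, SZ), mul(SZ, SZ)), add(add(SSSZ, Z), Z)))))
  step 16: S(S(S(mul(add(SZ, mul(SZ, SZ)), add(add(SSSZ, Z), Z)))))
  step 17: S(S(S(mul(S(add(Z, mul(SZ, SZ))), add(add(SSSZ, Z), Z)))))
  step 18: S(S(S(add(add(add(SSSZ, Z), Z), mul(add(Z, mul(SZ, SZ)), add(add(SSSZ, Z), Z))))))
  step 19: S(S(S(add(add(S(add(SSZ, Z)), Z), mul(add(Z, mul(SZ, SZ)), add(add(SSSZ, Z), Z))))))
  step 20: S(S(S(add(S(add(add(SSZ, Z), Z)), mul(add(Z, mul(SZ, SZ)), add(add(SSSZ, Z), Z))))))
  step 21: S(S(S(S(add(add(add(SSZ, Z), Z), mul(add(Z, mul(SZ, SZ)), add(add(SSSZ, Z), Z)))))))
  step 22: S(S(S(S(add(add(S(add(SZ, Z)), Z), mul(add(Z, mul(SZ, SZ)), add(add(SSSZ, Z), Z)))))))
  step 23: S(S(S(S(add(S(add(add(SZ, Z), Z)), mul(add(Z, mul(SZ, SZ)), add(add(SSSZ, Z), Z)))))))
  step 24: S(S(S(S(S(add(add(add(SZ, Z), Z), mul(add(Z, mul(SZ, SZ)), add(add(SSSZ, Z), Z))))))))
  step 25: S(S(S(S(S(add(add(S(add(Z, Z)), Z), mul(add(Z, mul(SZ, SZ)), add(add(SSSZ, Z), Z))))))))
  step 26: S(S(S(S(S(add(S(add(add(Z, Z), Z)), mul(add(Z, mul(SZ, SZ)), add(add(SSSZ, Z), Z))))))))
  step 27: S(S(S(S(S(S(add(add(add(Z, Z), Z), mul(add(Z, mul(SZ, SZ)), add(add(SSSZ, Z), Z)))))))))
  step 28: S(S(S(S(S(S(add(add(Z, Z), mul(add(Z, mul(SZ, SZ)), add(add(SSSZ, Z), Z)))))))))
  step 29: S(S(S(S(S(S(add(Z, mul(add(Z, mul(SZ, SZ)), add(add(SSSZ, Z), Z)))))))))
  step 30: S(S(S(S(S(S(mul(add(Z, mul(SZ, SZ)), add(add(SSSZ, Z), Z))))))))
  step 31: S(S(S(S(S(S(mul(mul(SZ, SZ), add(add(SSSZ, Z), Z))))))))
  step 32: S(S(S(S(S(S(mul(add(SZ, mul(Z, SZ)), add(add(SSSZ, Z), Z))))))))
  step 33: S(S(S(S(S(S(mul(S(add(Z, mul(Z, SZ))), add(add(SSSZ, Z), Z))))))))
  step 34: S(S(S(S(S(S(add(add(add(SSSZ, Z), Z), mul(add(Z, mul(Z, SZ)), add(add(SSSZ, Z), Z)))))))))
  step 35: S(S(S(S(S(S(add(add(S(add(SSZ, Z)), Z), mul(add(Z, mul(Z, SZ)), add(add(SSSZ, Z), Z)))))))))
  step 36: S(S(S(S(S(S(add(S(add(add(SSZ, Z), Z)), mul(add(Z, mul(Z, SZ)), add(add(SSSZ, Z), Z)))))))))
  step 37: S(S(S(S(S(S(S(add(add(add(SSZ, Z), Z), mul(add(Z, mul(Z, SZ)), add(add(SSSZ, Z), Z))))))))))
  step 38: S(S(S(S(S(S(S(add(add(S(add(SZ, Z)), Z), mul(add(Z, mul(Z, SZ)), add(add(SSSZ, Z), Z))))))))))
  step 39: S(S(S(S(S(S(S(add(S(add(add(SZ, Z), Z)), mul(add(Z, mul(Z, SZ)), add(add(SSSZ, Z), Z))))))))))
  step 40: S(S(S(S(S(S(S(S(add(add(add(SZ, Z), Z), mul(add(Z, mul(Z, SZ)), add(add(SSSZ, Z), Z)))))))))))
  step 41: S(S(S(S(S(S(S(S(add(add(S(add(Z, Z)), Z), mul(add(Z, mul(Z, SZ)), add(add(SSSZ, Z), Z)))))))))))
  step 42: S(S(S(S(S(S(S(S(add(S(add(add(Z, Z), Z)), mul(add(Z, mul(Z, SZ)), add(add(SSSZ, Z), Z)))))))))))
  step 43: S(S(S(S(S(S(S(S(S(add(add(add(Z, Z), Z), mul(add(Z, mul(Z, SZ)), add(add(SSSZ, Z), Z))))))))))))
  step 44: S(S(S(S(S(S(S(S(S(add(add(Z, Z), mul(add(Z, mul(Z, SZ)), add(add(SSSZ, Z), Z))))))))))))
  step 45: S(S(S(S(S(S(S(S(S(add(Z, mul(add(Z, mul(Z, SZ)), add(add(SSSZ, Z), Z))))))))))))
  step 46: S(S(S(S(S(S(S(S(S(mul(add(Z, mul(Z, SZ)), add(add(SSSZ, Z), Z)))))))))))
  step 47: S(S(S(S(S(S(S(S(S(mul(mul(Z, SZ), add(add(SSSZ, Z), Z)))))))))))
  step 48: S(S(S(S(S(S(S(S(S(mul(Z, add(add(SSSZ, Z), Z)))))))))))
  step 49: S^9(Z)

Answer: YES — reaches normal form S^9(Z) in 49 ≤ 52 steps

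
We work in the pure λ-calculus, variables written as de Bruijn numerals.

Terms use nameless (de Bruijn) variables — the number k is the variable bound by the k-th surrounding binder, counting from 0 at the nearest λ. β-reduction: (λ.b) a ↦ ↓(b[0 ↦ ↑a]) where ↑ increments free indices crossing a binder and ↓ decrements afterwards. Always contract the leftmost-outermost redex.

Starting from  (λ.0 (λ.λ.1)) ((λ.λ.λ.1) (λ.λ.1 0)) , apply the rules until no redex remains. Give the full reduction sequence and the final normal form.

  start: (λ.0 (λ.λ.1)) ((λ.λ.λ.1) (λ.λ.1 0))
  →1  (λ.λ.λ.1) (λ.λ.1 0) (λ.λ.1)
  →2  (λ.λ.1) (λ.λ.1)
  →3  λ.λ.λ.1

Answer: normal form = λ.λ.λ.1  (in 3 steps)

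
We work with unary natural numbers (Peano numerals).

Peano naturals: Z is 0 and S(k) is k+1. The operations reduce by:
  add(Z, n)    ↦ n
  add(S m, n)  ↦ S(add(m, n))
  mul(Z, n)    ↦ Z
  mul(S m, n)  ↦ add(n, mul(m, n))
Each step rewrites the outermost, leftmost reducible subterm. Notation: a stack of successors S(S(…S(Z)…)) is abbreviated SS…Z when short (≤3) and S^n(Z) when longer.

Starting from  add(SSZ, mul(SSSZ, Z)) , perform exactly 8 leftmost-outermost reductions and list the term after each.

  start: add(SSZ, mul(SSSZ, Z))
  →1  S(add(SZ, mul(SSSZ, Z)))
  →2  S(S(add(Z, mul(SSSZ, Z))))
  →3  S(S(mul(SSSZ, Z)))
  →4  S(S(add(Z, mul(SSZ, Z))))
  →5  S(S(mul(SSZ, Z)))
  →6  S(S(add(Z, mul(SZ, Z))))
  →7  S(S(mul(SZ, Z)))
  →8  S(S(add(Z, mul(Z, Z))))

Answer: after 8 steps: S(S(add(Z, mul(Z, Z))))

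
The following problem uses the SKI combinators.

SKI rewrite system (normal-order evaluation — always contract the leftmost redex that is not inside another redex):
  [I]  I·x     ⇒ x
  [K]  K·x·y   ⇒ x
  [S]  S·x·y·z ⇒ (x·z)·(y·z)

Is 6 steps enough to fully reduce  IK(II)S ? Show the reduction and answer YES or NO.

Answer: YES — reaches normal form I in 3 ≤ 6 steps

Derivation:
  start: IK(II)S
  →1  K(II)S
  →2  II
  →3  I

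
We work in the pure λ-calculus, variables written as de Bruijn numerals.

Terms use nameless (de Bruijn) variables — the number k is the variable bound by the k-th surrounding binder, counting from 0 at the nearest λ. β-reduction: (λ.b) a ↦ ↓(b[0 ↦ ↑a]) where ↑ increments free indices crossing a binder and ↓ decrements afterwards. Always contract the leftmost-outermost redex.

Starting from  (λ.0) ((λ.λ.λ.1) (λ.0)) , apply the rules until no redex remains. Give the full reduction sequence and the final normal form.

Answer: normal form = λ.λ.1  (in 2 steps)

Reduction:
  start: (λ.0) ((λ.λ.λ.1) (λ.0))
  [1] (λ.λ.λ.1) (λ.0)
  [2] λ.λ.1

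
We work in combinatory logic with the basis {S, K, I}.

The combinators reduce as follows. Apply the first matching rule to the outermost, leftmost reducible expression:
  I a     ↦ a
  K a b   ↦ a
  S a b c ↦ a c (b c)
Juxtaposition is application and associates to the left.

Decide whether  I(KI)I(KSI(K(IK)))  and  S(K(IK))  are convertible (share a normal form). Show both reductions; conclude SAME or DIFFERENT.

Term A:
  start: I(KI)I(KSI(K(IK)))
  →1  KII(KSI(K(IK)))
  →2  I(KSI(K(IK)))
  →3  KSI(K(IK))
  →4  S(K(IK))
  →5  S(KK)

Term B:
  start: S(K(IK))
  →1  S(KK)

Answer: SAME — A ⇓ S(KK), B ⇓ S(KK)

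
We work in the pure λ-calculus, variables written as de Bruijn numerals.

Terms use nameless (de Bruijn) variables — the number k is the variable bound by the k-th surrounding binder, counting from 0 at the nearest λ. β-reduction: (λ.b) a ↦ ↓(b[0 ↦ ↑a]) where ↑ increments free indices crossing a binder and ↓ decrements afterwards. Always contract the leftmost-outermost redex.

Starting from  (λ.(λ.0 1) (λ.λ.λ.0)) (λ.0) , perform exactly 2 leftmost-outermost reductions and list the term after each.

  start: (λ.(λ.0 1) (λ.λ.λ.0)) (λ.0)
  →1  (λ.0 (λ.0)) (λ.λ.λ.0)
  →2  (λ.λ.λ.0) (λ.0)

Answer: after 2 steps: (λ.λ.λ.0) (λ.0)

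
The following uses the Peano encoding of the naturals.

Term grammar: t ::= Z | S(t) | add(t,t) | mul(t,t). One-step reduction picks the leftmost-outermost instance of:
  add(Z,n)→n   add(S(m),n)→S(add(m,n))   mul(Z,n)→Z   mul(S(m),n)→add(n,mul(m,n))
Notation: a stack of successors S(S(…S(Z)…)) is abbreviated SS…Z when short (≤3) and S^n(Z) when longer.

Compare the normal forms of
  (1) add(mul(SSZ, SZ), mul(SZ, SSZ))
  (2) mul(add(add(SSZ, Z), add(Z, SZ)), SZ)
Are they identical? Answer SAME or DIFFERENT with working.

Term A:
  start: add(mul(SSZ, SZ), mul(SZ, SSZ))
  [1] add(add(SZ, mul(SZ, SZ)), mul(SZ, SSZ))
  [2] add(S(add(Z, mul(SZ, SZ))), mul(SZ, SSZ))
  [3] S(add(add(Z, mul(SZ, SZ)), mul(SZ, SSZ)))
  [4] S(add(mul(SZ, SZ), mul(SZ, SSZ)))
  [5] S(add(add(SZ, mul(Z, SZ)), mul(SZ, SSZ)))
  [6] S(add(S(add(Z, mul(Z, SZ))), mul(SZ, SSZ)))
  [7] S(S(add(add(Z, mul(Z, SZ)), mul(SZ, SSZ))))
  [8] S(S(add(mul(Z, SZ), mul(SZ, SSZ))))
  [9] S(S(add(Z, mul(SZ, SSZ))))
  [10] S(S(mul(SZ, SSZ)))
  [11] S(S(add(SSZ, mul(Z, SSZ))))
  [12] S(S(S(add(SZ, mul(Z, SSZ)))))
  [13] S(S(S(S(add(Z, mul(Z, SSZ))))))
  [14] S(S(S(S(mul(Z, SSZ)))))
  [15] S^4(Z)

Term B:
  start: mul(add(add(SSZ, Z), add(Z, SZ)), SZ)
  [1] mul(add(S(add(SZ, Z)), add(Z, SZ)), SZ)
  [2] mul(S(add(add(SZ, Z), add(Z, SZ))), SZ)
  [3] add(SZ, mul(add(add(SZ, Z), add(Z, SZ)), SZ))
  [4] S(add(Z, mul(add(add(SZ, Z), add(Z, SZ)), SZ)))
  [5] S(mul(add(add(SZ, Z), add(Z, SZ)), SZ))
  [6] S(mul(add(S(add(Z, Z)), add(Z, SZ)), SZ))
  [7] S(mul(S(add(add(Z, Z), add(Z, SZ))), SZ))
  [8] S(add(SZ, mul(add(add(Z, Z), add(Z, SZ)), SZ)))
  [9] S(S(add(Z, mul(add(add(Z, Z), add(Z, SZ)), SZ))))
  [10] S(S(mul(add(add(Z, Z), add(Z, SZ)), SZ)))
  [11] S(S(mul(add(Z, add(Z, SZ)), SZ)))
  [12] S(S(mul(add(Z, SZ), SZ)))
  [13] S(S(mul(SZ, SZ)))
  [14] S(S(add(SZ, mul(Z, SZ))))
  [15] S(S(S(add(Z, mul(Z, SZ)))))
  [16] S(S(S(mul(Z, SZ))))
  [17] SSSZ

Answer: DIFFERENT — A ⇓ S^4(Z), B ⇓ SSSZ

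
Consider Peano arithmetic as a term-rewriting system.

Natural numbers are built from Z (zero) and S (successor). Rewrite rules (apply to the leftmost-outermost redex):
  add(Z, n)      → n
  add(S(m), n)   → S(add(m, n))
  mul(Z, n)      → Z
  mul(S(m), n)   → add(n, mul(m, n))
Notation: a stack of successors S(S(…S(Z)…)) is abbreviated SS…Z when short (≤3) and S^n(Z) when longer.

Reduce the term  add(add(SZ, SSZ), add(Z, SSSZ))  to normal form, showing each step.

Answer: normal form = S^6(Z)  (in 7 steps)

Derivation:
  start: add(add(SZ, SSZ), add(Z, SSSZ))
  [1] add(S(add(Z, SSZ)), add(Z, SSSZ))
  [2] S(add(add(Z, SSZ), add(Z, SSSZ)))
  [3] S(add(SSZ, add(Z, SSSZ)))
  [4] S(S(add(SZ, add(Z, SSSZ))))
  [5] S(S(S(add(Z, add(Z, SSSZ)))))
  [6] S(S(S(add(Z, SSSZ))))
  [7] S^6(Z)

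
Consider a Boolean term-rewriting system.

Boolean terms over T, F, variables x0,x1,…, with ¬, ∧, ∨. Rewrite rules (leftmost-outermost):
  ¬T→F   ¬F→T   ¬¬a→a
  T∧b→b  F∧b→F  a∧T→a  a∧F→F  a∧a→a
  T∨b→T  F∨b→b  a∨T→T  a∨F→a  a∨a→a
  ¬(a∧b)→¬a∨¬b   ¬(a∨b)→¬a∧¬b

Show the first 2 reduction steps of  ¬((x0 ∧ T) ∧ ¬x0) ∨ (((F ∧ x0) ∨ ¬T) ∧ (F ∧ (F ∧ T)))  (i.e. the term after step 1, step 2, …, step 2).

  start: ¬((x0 ∧ T) ∧ ¬x0) ∨ (((F ∧ x0) ∨ ¬T) ∧ (F ∧ (F ∧ T)))
  [1] (¬(x0 ∧ T) ∨ ¬¬x0) ∨ (((F ∧ x0) ∨ ¬T) ∧ (F ∧ (F ∧ T)))
  [2] ((¬x0 ∨ ¬T) ∨ ¬¬x0) ∨ (((F ∧ x0) ∨ ¬T) ∧ (F ∧ (F ∧ T)))

Answer: after 2 steps: ((¬x0 ∨ ¬T) ∨ ¬¬x0) ∨ (((F ∧ x0) ∨ ¬T) ∧ (F ∧ (F ∧ T)))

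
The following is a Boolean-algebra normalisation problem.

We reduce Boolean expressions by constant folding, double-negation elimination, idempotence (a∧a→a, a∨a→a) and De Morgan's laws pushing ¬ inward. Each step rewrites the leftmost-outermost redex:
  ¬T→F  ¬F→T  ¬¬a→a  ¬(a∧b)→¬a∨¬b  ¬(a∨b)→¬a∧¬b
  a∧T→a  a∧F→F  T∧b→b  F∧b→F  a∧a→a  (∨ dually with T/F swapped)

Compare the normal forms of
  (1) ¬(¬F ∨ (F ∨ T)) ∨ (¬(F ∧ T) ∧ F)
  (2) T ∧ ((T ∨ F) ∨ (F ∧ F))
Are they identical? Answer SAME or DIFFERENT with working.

Term A:
  start: ¬(¬F ∨ (F ∨ T)) ∨ (¬(F ∧ T) ∧ F)
  step 1: (¬¬F ∧ ¬(F ∨ T)) ∨ (¬(F ∧ T) ∧ F)
  step 2: (F ∧ ¬(F ∨ T)) ∨ (¬(F ∧ T) ∧ F)
  step 3: F ∨ (¬(F ∧ T) ∧ F)
  step 4: ¬(F ∧ T) ∧ F
  step 5: F

Term B:
  start: T ∧ ((T ∨ F) ∨ (F ∧ F))
  step 1: (T ∨ F) ∨ (F ∧ F)
  step 2: T ∨ (F ∧ F)
  step 3: T

Answer: DIFFERENT — A ⇓ F, B ⇓ T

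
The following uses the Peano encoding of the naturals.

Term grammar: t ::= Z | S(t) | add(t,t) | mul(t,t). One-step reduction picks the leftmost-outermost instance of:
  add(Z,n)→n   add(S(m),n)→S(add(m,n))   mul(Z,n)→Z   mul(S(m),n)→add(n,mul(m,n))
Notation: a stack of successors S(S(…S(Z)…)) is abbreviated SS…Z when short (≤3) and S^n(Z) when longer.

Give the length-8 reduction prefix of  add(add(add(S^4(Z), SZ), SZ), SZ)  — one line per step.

  start: add(add(add(S^4(Z), SZ), SZ), SZ)
  [1] add(add(S(add(SSSZ, SZ)), SZ), SZ)
  [2] add(S(add(add(SSSZ, SZ), SZ)), SZ)
  [3] S(add(add(add(SSSZ, SZ), SZ), SZ))
  [4] S(add(add(S(add(SSZ, SZ)), SZ), SZ))
  [5] S(add(S(add(add(SSZ, SZ), SZ)), SZ))
  [6] S(S(add(add(add(SSZ, SZ), SZ), SZ)))
  [7] S(S(add(add(S(add(SZ, SZ)), SZ), SZ)))
  [8] S(S(add(S(add(add(SZ, SZ), SZ)), SZ)))

Answer: after 8 steps: S(S(add(S(add(add(SZ, SZ), SZ)), SZ)))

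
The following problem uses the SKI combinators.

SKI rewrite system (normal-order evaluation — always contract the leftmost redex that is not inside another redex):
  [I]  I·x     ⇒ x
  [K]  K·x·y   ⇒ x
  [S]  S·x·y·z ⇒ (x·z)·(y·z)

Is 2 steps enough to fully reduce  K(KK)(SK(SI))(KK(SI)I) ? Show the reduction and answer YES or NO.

  start: K(KK)(SK(SI))(KK(SI)I)
  step 1: KK(KK(SI)I)
  step 2: K

Answer: YES — reaches normal form K in 2 ≤ 2 steps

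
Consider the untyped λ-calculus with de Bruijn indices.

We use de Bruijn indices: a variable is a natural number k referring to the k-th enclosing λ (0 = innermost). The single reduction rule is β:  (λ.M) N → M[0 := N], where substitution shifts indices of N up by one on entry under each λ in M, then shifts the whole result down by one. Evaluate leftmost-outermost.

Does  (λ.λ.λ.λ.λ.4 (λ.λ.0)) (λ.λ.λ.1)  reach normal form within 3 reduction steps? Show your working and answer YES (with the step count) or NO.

Answer: YES — reaches normal form λ.λ.λ.λ.λ.λ.1 in 2 ≤ 3 steps

Working:
  start: (λ.λ.λ.λ.λ.4 (λ.λ.0)) (λ.λ.λ.1)
  [1] λ.λ.λ.λ.(λ.λ.λ.1) (λ.λ.0)
  [2] λ.λ.λ.λ.λ.λ.1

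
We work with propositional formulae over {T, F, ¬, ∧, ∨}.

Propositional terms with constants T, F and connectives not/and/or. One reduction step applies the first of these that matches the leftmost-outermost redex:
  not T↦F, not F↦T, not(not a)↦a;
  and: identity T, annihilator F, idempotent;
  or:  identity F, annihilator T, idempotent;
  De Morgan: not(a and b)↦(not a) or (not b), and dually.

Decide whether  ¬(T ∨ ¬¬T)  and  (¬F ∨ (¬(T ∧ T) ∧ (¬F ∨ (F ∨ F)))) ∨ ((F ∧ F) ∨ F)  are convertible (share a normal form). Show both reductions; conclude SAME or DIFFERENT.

Term A:
  start: ¬(T ∨ ¬¬T)
  →1  ¬T ∧ ¬¬¬T
  →2  F ∧ ¬¬¬T
  →3  F

Term B:
  start: (¬F ∨ (¬(T ∧ T) ∧ (¬F ∨ (F ∨ F)))) ∨ ((F ∧ F) ∨ F)
  →1  (T ∨ (¬(T ∧ T) ∧ (¬F ∨ (F ∨ F)))) ∨ ((F ∧ F) ∨ F)
  →2  T ∨ ((F ∧ F) ∨ F)
  →3  T

Answer: DIFFERENT — A ⇓ F, B ⇓ T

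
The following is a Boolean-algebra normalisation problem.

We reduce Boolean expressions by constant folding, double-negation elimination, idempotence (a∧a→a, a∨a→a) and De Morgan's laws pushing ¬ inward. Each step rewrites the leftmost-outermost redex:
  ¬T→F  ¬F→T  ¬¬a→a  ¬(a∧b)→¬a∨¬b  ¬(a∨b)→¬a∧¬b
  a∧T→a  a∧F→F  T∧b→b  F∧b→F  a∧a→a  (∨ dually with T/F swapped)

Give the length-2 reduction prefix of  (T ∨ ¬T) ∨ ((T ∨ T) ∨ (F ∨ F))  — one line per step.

Answer: after 2 steps: T

Working:
  start: (T ∨ ¬T) ∨ ((T ∨ T) ∨ (F ∨ F))
  →1  T ∨ ((T ∨ T) ∨ (F ∨ F))
  →2  T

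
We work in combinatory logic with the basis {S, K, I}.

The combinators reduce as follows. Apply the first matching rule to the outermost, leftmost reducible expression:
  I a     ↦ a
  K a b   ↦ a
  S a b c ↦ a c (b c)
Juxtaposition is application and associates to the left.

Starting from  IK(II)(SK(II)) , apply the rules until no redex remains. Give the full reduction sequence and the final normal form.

  start: IK(II)(SK(II))
  step 1: K(II)(SK(II))
  step 2: II
  step 3: I

Answer: normal form = I  (in 3 steps)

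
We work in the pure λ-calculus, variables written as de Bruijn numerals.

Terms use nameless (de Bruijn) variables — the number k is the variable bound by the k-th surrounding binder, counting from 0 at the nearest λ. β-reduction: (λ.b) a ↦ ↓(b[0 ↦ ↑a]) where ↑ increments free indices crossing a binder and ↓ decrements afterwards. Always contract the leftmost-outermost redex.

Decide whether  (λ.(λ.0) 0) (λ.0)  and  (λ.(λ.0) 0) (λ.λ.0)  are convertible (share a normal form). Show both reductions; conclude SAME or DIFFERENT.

Answer: DIFFERENT — A ⇓ λ.0, B ⇓ λ.λ.0

Working:
Term A:
  start: (λ.(λ.0) 0) (λ.0)
  →1  (λ.0) (λ.0)
  →2  λ.0

Term B:
  start: (λ.(λ.0) 0) (λ.λ.0)
  →1  (λ.0) (λ.λ.0)
  →2  λ.λ.0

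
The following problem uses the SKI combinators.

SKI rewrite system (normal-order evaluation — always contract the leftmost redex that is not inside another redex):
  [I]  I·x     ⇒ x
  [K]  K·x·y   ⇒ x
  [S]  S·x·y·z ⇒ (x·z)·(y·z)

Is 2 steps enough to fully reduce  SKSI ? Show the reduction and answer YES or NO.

  start: SKSI
  step 1: KI(SI)
  step 2: I

Answer: YES — reaches normal form I in 2 ≤ 2 steps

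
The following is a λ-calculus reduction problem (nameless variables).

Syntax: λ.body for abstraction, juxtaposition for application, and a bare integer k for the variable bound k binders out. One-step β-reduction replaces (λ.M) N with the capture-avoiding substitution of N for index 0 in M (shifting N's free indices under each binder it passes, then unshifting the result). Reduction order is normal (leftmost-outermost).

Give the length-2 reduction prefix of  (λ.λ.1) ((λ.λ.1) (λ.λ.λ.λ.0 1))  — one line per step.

Answer: after 2 steps: λ.λ.λ.λ.λ.λ.0 1

Working:
  start: (λ.λ.1) ((λ.λ.1) (λ.λ.λ.λ.0 1))
  step 1: λ.(λ.λ.1) (λ.λ.λ.λ.0 1)
  step 2: λ.λ.λ.λ.λ.λ.0 1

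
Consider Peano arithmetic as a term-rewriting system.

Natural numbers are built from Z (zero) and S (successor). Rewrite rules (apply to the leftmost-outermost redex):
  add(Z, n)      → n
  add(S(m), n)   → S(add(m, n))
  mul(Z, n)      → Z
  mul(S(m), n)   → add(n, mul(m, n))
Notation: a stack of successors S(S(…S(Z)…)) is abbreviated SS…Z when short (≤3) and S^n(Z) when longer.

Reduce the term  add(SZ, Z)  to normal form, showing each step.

  start: add(SZ, Z)
  [1] S(add(Z, Z))
  [2] SZ

Answer: normal form = SZ  (in 2 steps)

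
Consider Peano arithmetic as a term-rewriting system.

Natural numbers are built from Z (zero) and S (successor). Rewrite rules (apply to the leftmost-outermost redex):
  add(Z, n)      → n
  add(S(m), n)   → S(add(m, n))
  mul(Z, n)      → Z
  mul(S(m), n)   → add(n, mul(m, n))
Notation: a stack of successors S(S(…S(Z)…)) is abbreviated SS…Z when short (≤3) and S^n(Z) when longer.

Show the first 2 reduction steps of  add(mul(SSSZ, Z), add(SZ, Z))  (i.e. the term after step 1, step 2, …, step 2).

Answer: after 2 steps: add(mul(SSZ, Z), add(SZ, Z))

Reduction:
  start: add(mul(SSSZ, Z), add(SZ, Z))
  →1  add(add(Z, mul(SSZ, Z)), add(SZ, Z))
  →2  add(mul(SSZ, Z), add(SZ, Z))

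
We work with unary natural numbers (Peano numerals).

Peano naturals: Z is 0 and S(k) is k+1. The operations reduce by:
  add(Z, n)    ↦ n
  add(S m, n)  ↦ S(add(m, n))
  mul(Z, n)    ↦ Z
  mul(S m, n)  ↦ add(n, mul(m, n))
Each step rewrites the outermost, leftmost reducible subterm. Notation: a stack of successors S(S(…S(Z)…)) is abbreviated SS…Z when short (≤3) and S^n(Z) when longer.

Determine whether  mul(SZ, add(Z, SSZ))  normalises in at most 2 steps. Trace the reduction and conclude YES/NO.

Answer: NO — after 2 steps the term is add(SSZ, mul(Z, add(Z, SSZ))), not yet normal

Derivation:
  start: mul(SZ, add(Z, SSZ))
  step 1: add(add(Z, SSZ), mul(Z, add(Z, SSZ)))
  step 2: add(SSZ, mul(Z, add(Z, SSZ)))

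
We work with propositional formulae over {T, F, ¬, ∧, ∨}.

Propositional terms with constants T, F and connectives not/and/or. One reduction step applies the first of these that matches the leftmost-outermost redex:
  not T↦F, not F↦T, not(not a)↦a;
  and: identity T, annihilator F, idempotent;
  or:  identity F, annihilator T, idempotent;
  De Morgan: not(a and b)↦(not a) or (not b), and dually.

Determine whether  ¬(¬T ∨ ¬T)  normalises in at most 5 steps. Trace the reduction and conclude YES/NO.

Answer: YES — reaches normal form T in 3 ≤ 5 steps

Working:
  start: ¬(¬T ∨ ¬T)
  →1  ¬¬T ∧ ¬¬T
  →2  ¬¬T
  →3  T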